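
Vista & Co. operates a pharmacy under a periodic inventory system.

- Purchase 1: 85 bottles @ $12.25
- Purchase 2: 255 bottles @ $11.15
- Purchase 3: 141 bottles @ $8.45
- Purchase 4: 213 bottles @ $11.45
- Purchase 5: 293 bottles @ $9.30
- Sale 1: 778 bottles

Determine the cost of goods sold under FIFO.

COGS = $8,296.00

Sale 1 (778) [FIFO — oldest first]: 85 @ $12.25 + 255 @ $11.15 + 141 @ $8.45 + 213 @ $11.45 + 84 @ $9.30 = $8,296.00
Ending inventory: 209 @ $9.30 = $1,943.70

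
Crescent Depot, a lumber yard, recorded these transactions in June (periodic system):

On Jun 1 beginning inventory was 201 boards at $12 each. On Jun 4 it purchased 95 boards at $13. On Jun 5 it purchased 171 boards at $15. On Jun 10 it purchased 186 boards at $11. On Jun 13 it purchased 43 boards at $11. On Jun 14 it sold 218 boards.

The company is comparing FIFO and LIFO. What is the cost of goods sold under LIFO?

FIFO COGS: 201 @ $12 + 17 @ $13 = $2,633
LIFO COGS: 43 @ $11 + 175 @ $11 = $2,398

COGS = $2,398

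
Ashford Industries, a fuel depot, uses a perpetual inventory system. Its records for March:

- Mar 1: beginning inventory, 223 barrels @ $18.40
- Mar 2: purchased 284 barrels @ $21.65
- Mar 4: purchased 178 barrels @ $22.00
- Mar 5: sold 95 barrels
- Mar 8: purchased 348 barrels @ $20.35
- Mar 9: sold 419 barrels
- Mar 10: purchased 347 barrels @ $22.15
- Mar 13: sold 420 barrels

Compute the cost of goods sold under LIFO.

Mar 5, 95 sold [LIFO — newest first]: 95 @ $22.00 = $2,090.00
Mar 9, 419 sold [LIFO — newest first]: 348 @ $20.35 + 71 @ $22.00 = $8,643.80
Mar 13, 420 sold [LIFO — newest first]: 347 @ $22.15 + 12 @ $22.00 + 61 @ $21.65 = $9,270.70
Total COGS = $2,090.00 + $8,643.80 + $9,270.70 = $20,004.50
Ending inventory: 223 @ $18.40 + 223 @ $21.65 = $8,931.15
Check: goods available $28,935.65 = COGS $20,004.50 + ending $8,931.15

COGS = $20,004.50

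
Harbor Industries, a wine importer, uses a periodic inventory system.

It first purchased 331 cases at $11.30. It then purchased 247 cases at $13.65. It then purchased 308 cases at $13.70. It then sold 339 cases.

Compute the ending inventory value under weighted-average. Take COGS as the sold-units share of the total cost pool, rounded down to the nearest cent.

Ending inventory = $6,995.83

Sale 1, sell 339: 339/886 × $11,331.45 → $4,335.62
Ending inventory (cost pool remaining) = $6,995.83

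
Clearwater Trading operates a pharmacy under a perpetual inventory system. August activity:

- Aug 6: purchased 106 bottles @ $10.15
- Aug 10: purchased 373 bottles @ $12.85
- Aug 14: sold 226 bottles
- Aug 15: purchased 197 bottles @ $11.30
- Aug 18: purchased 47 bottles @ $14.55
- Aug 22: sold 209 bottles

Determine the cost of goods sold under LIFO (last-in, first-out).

COGS = $5,418.55

Aug 14, 226 sold [LIFO — newest first]: 226 @ $12.85 = $2,904.10
Aug 22, 209 sold [LIFO — newest first]: 47 @ $14.55 + 162 @ $11.30 = $2,514.45
Total COGS = $2,904.10 + $2,514.45 = $5,418.55
Ending inventory: 106 @ $10.15 + 147 @ $12.85 + 35 @ $11.30 = $3,360.35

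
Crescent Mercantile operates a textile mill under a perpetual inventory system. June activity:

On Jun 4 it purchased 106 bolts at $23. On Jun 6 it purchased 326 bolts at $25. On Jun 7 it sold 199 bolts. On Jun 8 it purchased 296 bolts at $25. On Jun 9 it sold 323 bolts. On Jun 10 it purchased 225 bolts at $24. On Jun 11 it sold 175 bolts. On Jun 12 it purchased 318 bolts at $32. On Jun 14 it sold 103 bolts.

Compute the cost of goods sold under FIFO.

COGS = $19,716

Jun 7, 199 sold [FIFO — oldest first]: 106 @ $23 + 93 @ $25 = $4,763
Jun 9, 323 sold [FIFO — oldest first]: 233 @ $25 + 90 @ $25 = $8,075
Jun 11, 175 sold [FIFO — oldest first]: 175 @ $25 = $4,375
Jun 14, 103 sold [FIFO — oldest first]: 31 @ $25 + 72 @ $24 = $2,503
Total COGS = $4,763 + $8,075 + $4,375 + $2,503 = $19,716
Ending inventory: 153 @ $24 + 318 @ $32 = $13,848
Check: goods available $33,564 = COGS $19,716 + ending $13,848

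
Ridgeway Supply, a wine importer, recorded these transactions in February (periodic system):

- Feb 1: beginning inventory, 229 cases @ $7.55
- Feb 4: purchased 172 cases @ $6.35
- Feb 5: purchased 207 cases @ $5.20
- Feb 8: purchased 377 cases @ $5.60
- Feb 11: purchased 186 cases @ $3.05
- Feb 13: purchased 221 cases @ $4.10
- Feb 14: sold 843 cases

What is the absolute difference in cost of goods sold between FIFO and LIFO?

$1,322.15

FIFO COGS: 229 @ $7.55 + 172 @ $6.35 + 207 @ $5.20 + 235 @ $5.60 = $5,213.55
LIFO COGS: 221 @ $4.10 + 186 @ $3.05 + 377 @ $5.60 + 59 @ $5.20 = $3,891.40
Difference = |$5,213.55 − $3,891.40| = $1,322.15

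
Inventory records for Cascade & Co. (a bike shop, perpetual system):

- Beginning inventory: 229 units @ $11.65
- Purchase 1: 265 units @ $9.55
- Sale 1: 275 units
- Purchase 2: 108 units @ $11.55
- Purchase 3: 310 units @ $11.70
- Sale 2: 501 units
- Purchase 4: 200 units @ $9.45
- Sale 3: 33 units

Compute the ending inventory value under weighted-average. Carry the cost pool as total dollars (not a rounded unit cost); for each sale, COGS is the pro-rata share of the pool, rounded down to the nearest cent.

Ending inventory = $3,086.58

After Beginning: 229 on hand, pool $2,667.85 (≈ $11.6500 each)
After Purchase 1: 494 on hand, pool $5,198.60 (≈ $10.5235 each)
Sale 1, sell 275: 275/494 × $5,198.60 → $2,893.95
After Purchase 2: 327 on hand, pool $3,552.05 (≈ $10.8625 each)
After Purchase 3: 637 on hand, pool $7,179.05 (≈ $11.2701 each)
Sale 2, sell 501: 501/637 × $7,179.05 → $5,646.31
After Purchase 4: 336 on hand, pool $3,422.74 (≈ $10.1867 each)
Sale 3, sell 33: 33/336 × $3,422.74 → $336.16
Total COGS = $2,893.95 + $5,646.31 + $336.16 = $8,876.42
Ending inventory (cost pool remaining) = $3,086.58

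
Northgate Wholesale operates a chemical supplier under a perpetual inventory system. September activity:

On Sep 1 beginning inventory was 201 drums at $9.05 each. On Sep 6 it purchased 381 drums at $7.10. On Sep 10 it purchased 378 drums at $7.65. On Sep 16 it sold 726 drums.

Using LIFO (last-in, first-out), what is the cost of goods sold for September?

COGS = $5,362.50

Sep 16, 726 sold [LIFO — newest first]: 378 @ $7.65 + 348 @ $7.10 = $5,362.50
Ending inventory: 201 @ $9.05 + 33 @ $7.10 = $2,053.35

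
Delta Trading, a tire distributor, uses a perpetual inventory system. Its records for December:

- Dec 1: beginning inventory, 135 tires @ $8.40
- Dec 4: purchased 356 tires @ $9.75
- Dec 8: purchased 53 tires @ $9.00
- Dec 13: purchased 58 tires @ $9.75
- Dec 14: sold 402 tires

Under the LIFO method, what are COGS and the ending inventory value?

Dec 14, 402 sold [LIFO — newest first]: 58 @ $9.75 + 53 @ $9.00 + 291 @ $9.75 = $3,879.75
Ending inventory: 135 @ $8.40 + 65 @ $9.75 = $1,767.75

COGS = $3,879.75; ending inventory = $1,767.75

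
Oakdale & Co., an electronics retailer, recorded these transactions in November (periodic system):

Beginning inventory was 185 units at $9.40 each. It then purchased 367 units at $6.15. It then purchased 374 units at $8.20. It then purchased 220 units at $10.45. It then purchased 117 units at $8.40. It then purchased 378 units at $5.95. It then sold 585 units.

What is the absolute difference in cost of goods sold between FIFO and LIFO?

$94.25

FIFO COGS: 185 @ $9.40 + 367 @ $6.15 + 33 @ $8.20 = $4,266.65
LIFO COGS: 378 @ $5.95 + 117 @ $8.40 + 90 @ $10.45 = $4,172.40
Difference = |$4,266.65 − $4,172.40| = $94.25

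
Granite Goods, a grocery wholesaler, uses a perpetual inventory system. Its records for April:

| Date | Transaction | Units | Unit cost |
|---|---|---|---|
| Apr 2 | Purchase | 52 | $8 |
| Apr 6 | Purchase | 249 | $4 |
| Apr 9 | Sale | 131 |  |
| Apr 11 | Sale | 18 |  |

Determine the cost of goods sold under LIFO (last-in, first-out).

COGS = $596

Apr 9, 131 sold [LIFO — newest first]: 131 @ $4 = $524
Apr 11, 18 sold [LIFO — newest first]: 18 @ $4 = $72
Total COGS = $524 + $72 = $596
Ending inventory: 52 @ $8 + 100 @ $4 = $816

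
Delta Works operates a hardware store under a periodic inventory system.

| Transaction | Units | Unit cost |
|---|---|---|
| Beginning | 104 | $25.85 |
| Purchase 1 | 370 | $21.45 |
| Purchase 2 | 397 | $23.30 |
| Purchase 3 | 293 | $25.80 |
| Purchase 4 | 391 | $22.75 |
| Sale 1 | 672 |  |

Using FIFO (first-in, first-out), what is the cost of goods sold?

COGS = $15,238.30

Sale 1 (672) [FIFO — oldest first]: 104 @ $25.85 + 370 @ $21.45 + 198 @ $23.30 = $15,238.30
Ending inventory: 199 @ $23.30 + 293 @ $25.80 + 391 @ $22.75 = $21,091.35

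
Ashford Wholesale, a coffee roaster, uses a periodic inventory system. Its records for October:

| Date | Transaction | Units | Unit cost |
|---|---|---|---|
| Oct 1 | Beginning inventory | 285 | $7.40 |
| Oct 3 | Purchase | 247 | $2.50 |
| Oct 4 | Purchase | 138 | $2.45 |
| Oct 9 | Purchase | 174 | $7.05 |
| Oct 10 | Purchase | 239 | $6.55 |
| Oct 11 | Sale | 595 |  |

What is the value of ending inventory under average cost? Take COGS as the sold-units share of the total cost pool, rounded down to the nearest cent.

Ending inventory = $2,639.06

Oct 11, sell 595: 595/1083 × $5,856.75 → $3,217.69
Ending inventory (cost pool remaining) = $2,639.06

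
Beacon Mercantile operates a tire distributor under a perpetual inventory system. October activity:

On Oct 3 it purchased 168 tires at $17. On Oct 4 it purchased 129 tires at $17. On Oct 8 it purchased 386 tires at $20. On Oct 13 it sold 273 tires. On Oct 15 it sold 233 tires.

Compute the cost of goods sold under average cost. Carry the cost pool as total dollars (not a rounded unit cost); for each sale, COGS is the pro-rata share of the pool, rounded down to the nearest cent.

After Oct 3: 168 on hand, pool $2,856.00 (≈ $17.0000 each)
After Oct 4: 297 on hand, pool $5,049.00 (≈ $17.0000 each)
After Oct 8: 683 on hand, pool $12,769.00 (≈ $18.6955 each)
Oct 13, sell 273: 273/683 × $12,769.00 → $5,103.86
Oct 15, sell 233: 233/410 × $7,665.14 → $4,356.04
Total COGS = $5,103.86 + $4,356.04 = $9,459.90
Ending inventory (cost pool remaining) = $3,309.10

COGS = $9,459.90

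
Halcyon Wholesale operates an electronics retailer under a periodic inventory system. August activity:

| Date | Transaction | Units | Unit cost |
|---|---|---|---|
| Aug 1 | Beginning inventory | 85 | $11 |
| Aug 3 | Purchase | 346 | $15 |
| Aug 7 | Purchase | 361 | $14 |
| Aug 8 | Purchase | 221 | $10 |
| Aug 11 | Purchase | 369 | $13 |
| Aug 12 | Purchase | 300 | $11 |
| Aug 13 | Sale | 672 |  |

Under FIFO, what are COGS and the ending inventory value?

Aug 13, 672 sold [FIFO — oldest first]: 85 @ $11 + 346 @ $15 + 241 @ $14 = $9,499
Ending inventory: 120 @ $14 + 221 @ $10 + 369 @ $13 + 300 @ $11 = $11,987

COGS = $9,499; ending inventory = $11,987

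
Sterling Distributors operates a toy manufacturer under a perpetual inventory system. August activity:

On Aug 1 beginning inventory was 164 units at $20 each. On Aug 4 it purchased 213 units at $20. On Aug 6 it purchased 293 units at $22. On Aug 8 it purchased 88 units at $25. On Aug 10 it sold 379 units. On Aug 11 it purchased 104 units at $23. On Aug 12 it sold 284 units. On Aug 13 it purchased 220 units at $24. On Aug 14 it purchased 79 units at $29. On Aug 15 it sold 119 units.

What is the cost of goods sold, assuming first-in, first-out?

COGS = $16,738

Aug 10, 379 sold [FIFO — oldest first]: 164 @ $20 + 213 @ $20 + 2 @ $22 = $7,584
Aug 12, 284 sold [FIFO — oldest first]: 284 @ $22 = $6,248
Aug 15, 119 sold [FIFO — oldest first]: 7 @ $22 + 88 @ $25 + 24 @ $23 = $2,906
Total COGS = $7,584 + $6,248 + $2,906 = $16,738
Ending inventory: 80 @ $23 + 220 @ $24 + 79 @ $29 = $9,411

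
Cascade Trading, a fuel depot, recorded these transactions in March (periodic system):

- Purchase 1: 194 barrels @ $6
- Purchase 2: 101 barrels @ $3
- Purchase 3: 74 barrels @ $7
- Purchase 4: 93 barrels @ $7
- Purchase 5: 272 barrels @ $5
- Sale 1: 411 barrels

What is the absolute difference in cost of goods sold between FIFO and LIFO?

$54

FIFO COGS: 194 @ $6 + 101 @ $3 + 74 @ $7 + 42 @ $7 = $2,279
LIFO COGS: 272 @ $5 + 93 @ $7 + 46 @ $7 = $2,333
Difference = |$2,279 − $2,333| = $54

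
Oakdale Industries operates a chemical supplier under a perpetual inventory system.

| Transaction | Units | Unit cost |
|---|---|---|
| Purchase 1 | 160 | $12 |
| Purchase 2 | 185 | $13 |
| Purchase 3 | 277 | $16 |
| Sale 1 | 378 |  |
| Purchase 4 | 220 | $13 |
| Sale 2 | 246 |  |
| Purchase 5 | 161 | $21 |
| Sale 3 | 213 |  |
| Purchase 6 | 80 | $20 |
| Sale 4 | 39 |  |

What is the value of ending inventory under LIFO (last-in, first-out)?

Sale 1 (378) [LIFO — newest first]: 277 @ $16 + 101 @ $13 = $5,745
Sale 2 (246) [LIFO — newest first]: 220 @ $13 + 26 @ $13 = $3,198
Sale 3 (213) [LIFO — newest first]: 161 @ $21 + 52 @ $13 = $4,057
Sale 4 (39) [LIFO — newest first]: 39 @ $20 = $780
Total COGS = $5,745 + $3,198 + $4,057 + $780 = $13,780
Ending inventory: 160 @ $12 + 6 @ $13 + 41 @ $20 = $2,818
Check: goods available $16,598 = COGS $13,780 + ending $2,818

Ending inventory = $2,818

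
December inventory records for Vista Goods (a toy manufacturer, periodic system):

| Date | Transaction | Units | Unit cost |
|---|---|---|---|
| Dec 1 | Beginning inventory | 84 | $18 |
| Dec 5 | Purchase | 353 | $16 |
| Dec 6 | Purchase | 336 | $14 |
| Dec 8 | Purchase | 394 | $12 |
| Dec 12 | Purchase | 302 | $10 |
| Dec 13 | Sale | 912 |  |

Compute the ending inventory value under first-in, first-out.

Dec 13, 912 sold [FIFO — oldest first]: 84 @ $18 + 353 @ $16 + 336 @ $14 + 139 @ $12 = $13,532
Ending inventory: 255 @ $12 + 302 @ $10 = $6,080

Ending inventory = $6,080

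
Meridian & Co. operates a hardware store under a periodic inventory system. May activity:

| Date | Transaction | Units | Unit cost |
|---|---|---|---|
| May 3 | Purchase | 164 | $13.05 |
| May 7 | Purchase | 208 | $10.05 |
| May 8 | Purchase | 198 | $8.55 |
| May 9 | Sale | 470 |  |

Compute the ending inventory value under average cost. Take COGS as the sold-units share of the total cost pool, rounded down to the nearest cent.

May 9, sell 470: 470/570 × $5,923.50 → $4,884.28
Ending inventory (cost pool remaining) = $1,039.22
Check: goods available $5,923.50 = COGS $4,884.28 + ending $1,039.22

Ending inventory = $1,039.22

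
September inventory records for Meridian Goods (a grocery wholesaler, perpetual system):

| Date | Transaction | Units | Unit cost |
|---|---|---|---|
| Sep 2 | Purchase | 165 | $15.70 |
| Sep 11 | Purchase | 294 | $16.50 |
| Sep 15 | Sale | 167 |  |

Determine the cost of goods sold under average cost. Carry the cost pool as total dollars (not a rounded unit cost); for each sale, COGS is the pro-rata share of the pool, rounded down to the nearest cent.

COGS = $2,707.47

After Sep 2: 165 on hand, pool $2,590.50 (≈ $15.7000 each)
After Sep 11: 459 on hand, pool $7,441.50 (≈ $16.2124 each)
Sep 15, sell 167: 167/459 × $7,441.50 → $2,707.47
Ending inventory (cost pool remaining) = $4,734.03
Check: goods available $7,441.50 = COGS $2,707.47 + ending $4,734.03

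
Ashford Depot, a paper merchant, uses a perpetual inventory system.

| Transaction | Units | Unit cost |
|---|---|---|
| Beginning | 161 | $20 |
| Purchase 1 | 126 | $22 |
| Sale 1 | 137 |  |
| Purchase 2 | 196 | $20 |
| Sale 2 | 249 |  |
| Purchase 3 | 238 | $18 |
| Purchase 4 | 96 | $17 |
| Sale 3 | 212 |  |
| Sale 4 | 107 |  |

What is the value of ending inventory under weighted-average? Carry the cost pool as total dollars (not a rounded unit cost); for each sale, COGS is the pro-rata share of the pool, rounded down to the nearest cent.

After Beginning: 161 on hand, pool $3,220.00 (≈ $20.0000 each)
After Purchase 1: 287 on hand, pool $5,992.00 (≈ $20.8780 each)
Sale 1, sell 137: 137/287 × $5,992.00 → $2,860.29
After Purchase 2: 346 on hand, pool $7,051.71 (≈ $20.3807 each)
Sale 2, sell 249: 249/346 × $7,051.71 → $5,074.78
After Purchase 3: 335 on hand, pool $6,260.93 (≈ $18.6893 each)
After Purchase 4: 431 on hand, pool $7,892.93 (≈ $18.3131 each)
Sale 3, sell 212: 212/431 × $7,892.93 → $3,882.36
Sale 4, sell 107: 107/219 × $4,010.57 → $1,959.50
Total COGS = $2,860.29 + $5,074.78 + $3,882.36 + $1,959.50 = $13,776.93
Ending inventory (cost pool remaining) = $2,051.07

Ending inventory = $2,051.07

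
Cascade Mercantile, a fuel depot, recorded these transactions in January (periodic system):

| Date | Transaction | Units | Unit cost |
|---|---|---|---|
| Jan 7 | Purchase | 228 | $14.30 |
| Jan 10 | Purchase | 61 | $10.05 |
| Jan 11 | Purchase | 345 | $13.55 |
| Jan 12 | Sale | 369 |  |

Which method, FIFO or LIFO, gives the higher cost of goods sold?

FIFO

FIFO COGS: 228 @ $14.30 + 61 @ $10.05 + 80 @ $13.55 = $4,957.45
LIFO COGS: 345 @ $13.55 + 24 @ $10.05 = $4,915.95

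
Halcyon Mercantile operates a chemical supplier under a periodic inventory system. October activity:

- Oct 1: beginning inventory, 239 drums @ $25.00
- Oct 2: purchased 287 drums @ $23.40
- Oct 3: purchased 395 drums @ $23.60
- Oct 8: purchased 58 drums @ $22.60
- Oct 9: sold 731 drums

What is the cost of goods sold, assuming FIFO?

COGS = $17,528.80

Oct 9, 731 sold [FIFO — oldest first]: 239 @ $25.00 + 287 @ $23.40 + 205 @ $23.60 = $17,528.80
Ending inventory: 190 @ $23.60 + 58 @ $22.60 = $5,794.80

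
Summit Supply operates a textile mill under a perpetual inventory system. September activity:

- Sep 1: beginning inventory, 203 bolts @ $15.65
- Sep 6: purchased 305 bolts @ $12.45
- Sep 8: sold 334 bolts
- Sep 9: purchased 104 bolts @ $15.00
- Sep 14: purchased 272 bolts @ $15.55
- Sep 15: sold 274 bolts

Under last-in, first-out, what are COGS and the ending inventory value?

Sep 8, 334 sold [LIFO — newest first]: 305 @ $12.45 + 29 @ $15.65 = $4,251.10
Sep 15, 274 sold [LIFO — newest first]: 272 @ $15.55 + 2 @ $15.00 = $4,259.60
Total COGS = $4,251.10 + $4,259.60 = $8,510.70
Ending inventory: 174 @ $15.65 + 102 @ $15.00 = $4,253.10

COGS = $8,510.70; ending inventory = $4,253.10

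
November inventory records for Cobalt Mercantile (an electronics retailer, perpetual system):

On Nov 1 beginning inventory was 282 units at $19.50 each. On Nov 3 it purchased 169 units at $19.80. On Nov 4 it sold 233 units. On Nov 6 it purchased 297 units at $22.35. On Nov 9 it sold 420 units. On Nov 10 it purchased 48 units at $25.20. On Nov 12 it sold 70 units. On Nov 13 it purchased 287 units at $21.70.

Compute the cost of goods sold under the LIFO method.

Nov 4, 233 sold [LIFO — newest first]: 169 @ $19.80 + 64 @ $19.50 = $4,594.20
Nov 9, 420 sold [LIFO — newest first]: 297 @ $22.35 + 123 @ $19.50 = $9,036.45
Nov 12, 70 sold [LIFO — newest first]: 48 @ $25.20 + 22 @ $19.50 = $1,638.60
Total COGS = $4,594.20 + $9,036.45 + $1,638.60 = $15,269.25
Ending inventory: 73 @ $19.50 + 287 @ $21.70 = $7,651.40

COGS = $15,269.25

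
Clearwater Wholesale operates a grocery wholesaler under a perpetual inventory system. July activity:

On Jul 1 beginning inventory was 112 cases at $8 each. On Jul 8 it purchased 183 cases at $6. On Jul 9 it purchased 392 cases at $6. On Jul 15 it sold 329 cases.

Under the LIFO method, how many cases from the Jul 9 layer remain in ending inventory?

63

Jul 15, 329 sold [LIFO — newest first]: 329 @ $6 = $1,974
Ending inventory: 112 @ $8 + 183 @ $6 + 63 @ $6 = $2,372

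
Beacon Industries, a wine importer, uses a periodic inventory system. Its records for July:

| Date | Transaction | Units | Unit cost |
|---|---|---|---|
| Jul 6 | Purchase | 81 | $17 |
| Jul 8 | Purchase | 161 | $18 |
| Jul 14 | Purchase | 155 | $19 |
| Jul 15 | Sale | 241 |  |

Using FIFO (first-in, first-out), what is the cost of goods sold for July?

Jul 15, 241 sold [FIFO — oldest first]: 81 @ $17 + 160 @ $18 = $4,257
Ending inventory: 1 @ $18 + 155 @ $19 = $2,963

COGS = $4,257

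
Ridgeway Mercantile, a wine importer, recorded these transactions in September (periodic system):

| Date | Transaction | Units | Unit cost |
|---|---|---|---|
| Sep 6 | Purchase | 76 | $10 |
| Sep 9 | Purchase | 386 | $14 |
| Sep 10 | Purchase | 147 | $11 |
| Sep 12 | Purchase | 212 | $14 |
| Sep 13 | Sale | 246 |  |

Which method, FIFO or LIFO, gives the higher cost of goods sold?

LIFO

FIFO COGS: 76 @ $10 + 170 @ $14 = $3,140
LIFO COGS: 212 @ $14 + 34 @ $11 = $3,342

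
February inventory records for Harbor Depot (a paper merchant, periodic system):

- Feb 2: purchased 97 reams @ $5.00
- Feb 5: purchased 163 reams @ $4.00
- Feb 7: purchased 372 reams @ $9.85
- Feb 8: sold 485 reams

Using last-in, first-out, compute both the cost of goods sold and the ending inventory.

Feb 8, 485 sold [LIFO — newest first]: 372 @ $9.85 + 113 @ $4.00 = $4,116.20
Ending inventory: 97 @ $5.00 + 50 @ $4.00 = $685.00
Check: goods available $4,801.20 = COGS $4,116.20 + ending $685.00

COGS = $4,116.20; ending inventory = $685.00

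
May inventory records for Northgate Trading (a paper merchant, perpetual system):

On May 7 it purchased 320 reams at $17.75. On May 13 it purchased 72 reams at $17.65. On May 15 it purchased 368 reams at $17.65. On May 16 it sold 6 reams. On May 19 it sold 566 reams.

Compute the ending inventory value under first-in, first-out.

Ending inventory = $3,318.20

May 16, 6 sold [FIFO — oldest first]: 6 @ $17.75 = $106.50
May 19, 566 sold [FIFO — oldest first]: 314 @ $17.75 + 72 @ $17.65 + 180 @ $17.65 = $10,021.30
Total COGS = $106.50 + $10,021.30 = $10,127.80
Ending inventory: 188 @ $17.65 = $3,318.20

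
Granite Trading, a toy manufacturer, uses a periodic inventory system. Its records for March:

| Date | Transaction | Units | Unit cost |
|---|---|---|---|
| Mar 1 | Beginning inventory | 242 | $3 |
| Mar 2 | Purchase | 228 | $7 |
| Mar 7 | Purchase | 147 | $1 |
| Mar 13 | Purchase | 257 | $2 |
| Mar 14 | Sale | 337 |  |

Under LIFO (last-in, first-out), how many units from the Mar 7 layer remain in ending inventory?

Mar 14, 337 sold [LIFO — newest first]: 257 @ $2 + 80 @ $1 = $594
Ending inventory: 242 @ $3 + 228 @ $7 + 67 @ $1 = $2,389
Check: goods available $2,983 = COGS $594 + ending $2,389

67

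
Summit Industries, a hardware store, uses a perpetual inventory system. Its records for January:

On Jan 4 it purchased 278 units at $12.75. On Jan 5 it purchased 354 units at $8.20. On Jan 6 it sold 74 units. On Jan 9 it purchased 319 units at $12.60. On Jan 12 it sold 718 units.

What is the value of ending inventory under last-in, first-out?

Jan 6, 74 sold [LIFO — newest first]: 74 @ $8.20 = $606.80
Jan 12, 718 sold [LIFO — newest first]: 319 @ $12.60 + 280 @ $8.20 + 119 @ $12.75 = $7,832.65
Total COGS = $606.80 + $7,832.65 = $8,439.45
Ending inventory: 159 @ $12.75 = $2,027.25

Ending inventory = $2,027.25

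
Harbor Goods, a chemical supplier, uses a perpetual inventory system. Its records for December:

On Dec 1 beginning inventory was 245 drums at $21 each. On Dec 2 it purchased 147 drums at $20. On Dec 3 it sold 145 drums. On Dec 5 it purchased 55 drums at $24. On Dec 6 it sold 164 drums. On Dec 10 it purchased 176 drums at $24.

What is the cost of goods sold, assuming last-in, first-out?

COGS = $6,507

Dec 3, 145 sold [LIFO — newest first]: 145 @ $20 = $2,900
Dec 6, 164 sold [LIFO — newest first]: 55 @ $24 + 2 @ $20 + 107 @ $21 = $3,607
Total COGS = $2,900 + $3,607 = $6,507
Ending inventory: 138 @ $21 + 176 @ $24 = $7,122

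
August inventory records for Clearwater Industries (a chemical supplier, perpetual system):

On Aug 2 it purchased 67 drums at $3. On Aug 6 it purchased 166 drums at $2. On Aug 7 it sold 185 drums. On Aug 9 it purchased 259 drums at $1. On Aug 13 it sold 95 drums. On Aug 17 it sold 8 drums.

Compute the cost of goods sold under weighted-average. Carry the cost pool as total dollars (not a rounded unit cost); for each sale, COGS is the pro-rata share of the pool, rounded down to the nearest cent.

After Aug 2: 67 on hand, pool $201.00 (≈ $3.0000 each)
After Aug 6: 233 on hand, pool $533.00 (≈ $2.2876 each)
Aug 7, sell 185: 185/233 × $533.00 → $423.19
After Aug 9: 307 on hand, pool $368.81 (≈ $1.2013 each)
Aug 13, sell 95: 95/307 × $368.81 → $114.12
Aug 17, sell 8: 8/212 × $254.69 → $9.61
Total COGS = $423.19 + $114.12 + $9.61 = $546.92
Ending inventory (cost pool remaining) = $245.08

COGS = $546.92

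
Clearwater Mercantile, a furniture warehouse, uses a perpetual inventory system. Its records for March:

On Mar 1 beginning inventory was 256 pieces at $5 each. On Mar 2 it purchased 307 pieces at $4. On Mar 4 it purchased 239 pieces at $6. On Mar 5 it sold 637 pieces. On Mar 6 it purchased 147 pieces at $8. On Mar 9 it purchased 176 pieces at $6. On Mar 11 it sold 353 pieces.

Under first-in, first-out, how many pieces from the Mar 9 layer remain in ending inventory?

135

Mar 5, 637 sold [FIFO — oldest first]: 256 @ $5 + 307 @ $4 + 74 @ $6 = $2,952
Mar 11, 353 sold [FIFO — oldest first]: 165 @ $6 + 147 @ $8 + 41 @ $6 = $2,412
Total COGS = $2,952 + $2,412 = $5,364
Ending inventory: 135 @ $6 = $810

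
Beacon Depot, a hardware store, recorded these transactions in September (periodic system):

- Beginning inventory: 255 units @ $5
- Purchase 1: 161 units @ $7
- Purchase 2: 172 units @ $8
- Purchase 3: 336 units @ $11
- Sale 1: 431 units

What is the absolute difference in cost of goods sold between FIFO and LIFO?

FIFO COGS: 255 @ $5 + 161 @ $7 + 15 @ $8 = $2,522
LIFO COGS: 336 @ $11 + 95 @ $8 = $4,456
Difference = |$2,522 − $4,456| = $1,934

$1,934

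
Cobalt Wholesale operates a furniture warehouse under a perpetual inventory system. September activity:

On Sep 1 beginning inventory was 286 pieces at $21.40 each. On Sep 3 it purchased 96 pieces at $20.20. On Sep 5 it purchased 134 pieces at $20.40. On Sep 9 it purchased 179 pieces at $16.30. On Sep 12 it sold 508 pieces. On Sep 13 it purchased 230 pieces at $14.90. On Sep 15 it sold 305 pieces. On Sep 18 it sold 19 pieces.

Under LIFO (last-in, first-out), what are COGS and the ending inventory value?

Sep 12, 508 sold [LIFO — newest first]: 179 @ $16.30 + 134 @ $20.40 + 96 @ $20.20 + 99 @ $21.40 = $9,709.10
Sep 15, 305 sold [LIFO — newest first]: 230 @ $14.90 + 75 @ $21.40 = $5,032.00
Sep 18, 19 sold [LIFO — newest first]: 19 @ $21.40 = $406.60
Total COGS = $9,709.10 + $5,032.00 + $406.60 = $15,147.70
Ending inventory: 93 @ $21.40 = $1,990.20

COGS = $15,147.70; ending inventory = $1,990.20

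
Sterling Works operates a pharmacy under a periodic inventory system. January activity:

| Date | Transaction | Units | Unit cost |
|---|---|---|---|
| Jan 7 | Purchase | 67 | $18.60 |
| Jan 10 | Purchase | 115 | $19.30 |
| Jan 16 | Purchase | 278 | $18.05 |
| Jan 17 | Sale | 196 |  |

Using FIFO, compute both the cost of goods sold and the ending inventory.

Jan 17, 196 sold [FIFO — oldest first]: 67 @ $18.60 + 115 @ $19.30 + 14 @ $18.05 = $3,718.40
Ending inventory: 264 @ $18.05 = $4,765.20

COGS = $3,718.40; ending inventory = $4,765.20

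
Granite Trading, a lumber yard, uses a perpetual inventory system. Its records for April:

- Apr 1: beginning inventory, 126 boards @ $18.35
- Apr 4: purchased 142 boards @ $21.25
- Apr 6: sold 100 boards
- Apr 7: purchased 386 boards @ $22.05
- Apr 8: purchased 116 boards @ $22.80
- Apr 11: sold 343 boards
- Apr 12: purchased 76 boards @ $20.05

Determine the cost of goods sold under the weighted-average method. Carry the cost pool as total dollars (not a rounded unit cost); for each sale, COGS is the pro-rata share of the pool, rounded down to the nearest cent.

After Apr 1: 126 on hand, pool $2,312.10 (≈ $18.3500 each)
After Apr 4: 268 on hand, pool $5,329.60 (≈ $19.8866 each)
Apr 6, sell 100: 100/268 × $5,329.60 → $1,988.65
After Apr 7: 554 on hand, pool $11,852.25 (≈ $21.3940 each)
After Apr 8: 670 on hand, pool $14,497.05 (≈ $21.6374 each)
Apr 11, sell 343: 343/670 × $14,497.05 → $7,421.62
After Apr 12: 403 on hand, pool $8,599.23 (≈ $21.3380 each)
Total COGS = $1,988.65 + $7,421.62 = $9,410.27
Ending inventory (cost pool remaining) = $8,599.23

COGS = $9,410.27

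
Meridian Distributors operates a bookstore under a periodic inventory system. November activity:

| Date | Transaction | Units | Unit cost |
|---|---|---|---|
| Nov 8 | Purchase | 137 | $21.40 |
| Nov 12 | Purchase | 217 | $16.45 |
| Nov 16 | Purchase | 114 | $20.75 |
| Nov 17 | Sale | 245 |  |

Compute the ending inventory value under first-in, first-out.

Ending inventory = $4,158.55

Nov 17, 245 sold [FIFO — oldest first]: 137 @ $21.40 + 108 @ $16.45 = $4,708.40
Ending inventory: 109 @ $16.45 + 114 @ $20.75 = $4,158.55
Check: goods available $8,866.95 = COGS $4,708.40 + ending $4,158.55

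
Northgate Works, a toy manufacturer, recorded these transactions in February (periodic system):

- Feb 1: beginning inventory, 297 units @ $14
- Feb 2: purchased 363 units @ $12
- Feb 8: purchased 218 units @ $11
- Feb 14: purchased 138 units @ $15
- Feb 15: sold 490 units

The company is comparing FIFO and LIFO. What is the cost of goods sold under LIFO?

COGS = $6,076

FIFO COGS: 297 @ $14 + 193 @ $12 = $6,474
LIFO COGS: 138 @ $15 + 218 @ $11 + 134 @ $12 = $6,076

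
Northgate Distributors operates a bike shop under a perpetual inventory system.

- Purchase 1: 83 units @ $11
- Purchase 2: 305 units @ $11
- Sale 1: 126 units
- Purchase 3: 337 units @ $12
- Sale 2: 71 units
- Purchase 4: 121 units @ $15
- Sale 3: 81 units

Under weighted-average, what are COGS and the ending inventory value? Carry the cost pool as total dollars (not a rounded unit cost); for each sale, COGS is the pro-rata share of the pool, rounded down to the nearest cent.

COGS = $3,195.42; ending inventory = $6,931.58

After Purchase 1: 83 on hand, pool $913.00 (≈ $11.0000 each)
After Purchase 2: 388 on hand, pool $4,268.00 (≈ $11.0000 each)
Sale 1, sell 126: 126/388 × $4,268.00 → $1,386.00
After Purchase 3: 599 on hand, pool $6,926.00 (≈ $11.5626 each)
Sale 2, sell 71: 71/599 × $6,926.00 → $820.94
After Purchase 4: 649 on hand, pool $7,920.06 (≈ $12.2035 each)
Sale 3, sell 81: 81/649 × $7,920.06 → $988.48
Total COGS = $1,386.00 + $820.94 + $988.48 = $3,195.42
Ending inventory (cost pool remaining) = $6,931.58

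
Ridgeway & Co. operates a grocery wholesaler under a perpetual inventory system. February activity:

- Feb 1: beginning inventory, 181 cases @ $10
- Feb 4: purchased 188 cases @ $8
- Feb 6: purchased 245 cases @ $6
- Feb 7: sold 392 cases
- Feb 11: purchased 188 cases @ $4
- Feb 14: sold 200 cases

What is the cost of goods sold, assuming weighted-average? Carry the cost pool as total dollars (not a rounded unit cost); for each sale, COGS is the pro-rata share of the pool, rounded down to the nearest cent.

COGS = $4,264.87

After Feb 1: 181 on hand, pool $1,810.00 (≈ $10.0000 each)
After Feb 4: 369 on hand, pool $3,314.00 (≈ $8.9810 each)
After Feb 6: 614 on hand, pool $4,784.00 (≈ $7.7915 each)
Feb 7, sell 392: 392/614 × $4,784.00 → $3,054.28
After Feb 11: 410 on hand, pool $2,481.72 (≈ $6.0530 each)
Feb 14, sell 200: 200/410 × $2,481.72 → $1,210.59
Total COGS = $3,054.28 + $1,210.59 = $4,264.87
Ending inventory (cost pool remaining) = $1,271.13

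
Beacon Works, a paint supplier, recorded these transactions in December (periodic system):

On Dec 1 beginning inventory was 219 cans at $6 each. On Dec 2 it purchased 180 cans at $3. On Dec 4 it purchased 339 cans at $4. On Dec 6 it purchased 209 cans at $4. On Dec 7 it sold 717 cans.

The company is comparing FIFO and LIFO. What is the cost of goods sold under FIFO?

FIFO COGS: 219 @ $6 + 180 @ $3 + 318 @ $4 = $3,126
LIFO COGS: 209 @ $4 + 339 @ $4 + 169 @ $3 = $2,699

COGS = $3,126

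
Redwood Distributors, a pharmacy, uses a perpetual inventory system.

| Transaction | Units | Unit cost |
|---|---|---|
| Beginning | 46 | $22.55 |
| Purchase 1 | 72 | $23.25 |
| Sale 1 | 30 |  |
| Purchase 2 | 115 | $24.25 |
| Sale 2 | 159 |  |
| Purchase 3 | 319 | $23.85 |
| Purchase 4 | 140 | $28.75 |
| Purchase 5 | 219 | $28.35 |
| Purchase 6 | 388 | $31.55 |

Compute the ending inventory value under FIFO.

Ending inventory = $31,150.20

Sale 1 (30) [FIFO — oldest first]: 30 @ $22.55 = $676.50
Sale 2 (159) [FIFO — oldest first]: 16 @ $22.55 + 72 @ $23.25 + 71 @ $24.25 = $3,756.55
Total COGS = $676.50 + $3,756.55 = $4,433.05
Ending inventory: 44 @ $24.25 + 319 @ $23.85 + 140 @ $28.75 + 219 @ $28.35 + 388 @ $31.55 = $31,150.20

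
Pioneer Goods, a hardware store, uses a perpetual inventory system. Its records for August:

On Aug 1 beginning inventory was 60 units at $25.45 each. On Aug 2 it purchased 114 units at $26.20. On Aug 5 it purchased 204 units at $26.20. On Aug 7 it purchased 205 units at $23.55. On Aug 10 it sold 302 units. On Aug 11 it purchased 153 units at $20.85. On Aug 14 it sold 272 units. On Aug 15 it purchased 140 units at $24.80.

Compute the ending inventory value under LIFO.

Ending inventory = $7,671.40

Aug 10, 302 sold [LIFO — newest first]: 205 @ $23.55 + 97 @ $26.20 = $7,369.15
Aug 14, 272 sold [LIFO — newest first]: 153 @ $20.85 + 107 @ $26.20 + 12 @ $26.20 = $6,307.85
Total COGS = $7,369.15 + $6,307.85 = $13,677.00
Ending inventory: 60 @ $25.45 + 102 @ $26.20 + 140 @ $24.80 = $7,671.40
Check: goods available $21,348.40 = COGS $13,677.00 + ending $7,671.40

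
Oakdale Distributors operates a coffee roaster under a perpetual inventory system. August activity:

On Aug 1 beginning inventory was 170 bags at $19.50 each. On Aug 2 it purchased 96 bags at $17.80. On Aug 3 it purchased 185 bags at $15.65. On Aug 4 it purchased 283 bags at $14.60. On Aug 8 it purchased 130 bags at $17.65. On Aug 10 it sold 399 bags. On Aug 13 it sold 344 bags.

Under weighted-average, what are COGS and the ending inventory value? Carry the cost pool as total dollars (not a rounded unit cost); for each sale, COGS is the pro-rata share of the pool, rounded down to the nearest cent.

After Aug 1: 170 on hand, pool $3,315.00 (≈ $19.5000 each)
After Aug 2: 266 on hand, pool $5,023.80 (≈ $18.8865 each)
After Aug 3: 451 on hand, pool $7,919.05 (≈ $17.5589 each)
After Aug 4: 734 on hand, pool $12,050.85 (≈ $16.4181 each)
After Aug 8: 864 on hand, pool $14,345.35 (≈ $16.6034 each)
Aug 10, sell 399: 399/864 × $14,345.35 → $6,624.76
Aug 13, sell 344: 344/465 × $7,720.59 → $5,711.57
Total COGS = $6,624.76 + $5,711.57 = $12,336.33
Ending inventory (cost pool remaining) = $2,009.02

COGS = $12,336.33; ending inventory = $2,009.02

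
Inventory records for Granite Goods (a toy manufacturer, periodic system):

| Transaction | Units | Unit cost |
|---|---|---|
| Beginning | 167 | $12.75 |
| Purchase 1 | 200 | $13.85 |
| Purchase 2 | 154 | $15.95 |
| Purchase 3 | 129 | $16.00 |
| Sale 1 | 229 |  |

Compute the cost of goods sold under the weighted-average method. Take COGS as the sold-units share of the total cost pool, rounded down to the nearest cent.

COGS = $3,318.57

Sale 1, sell 229: 229/650 × $9,419.55 → $3,318.57
Ending inventory (cost pool remaining) = $6,100.98
Check: goods available $9,419.55 = COGS $3,318.57 + ending $6,100.98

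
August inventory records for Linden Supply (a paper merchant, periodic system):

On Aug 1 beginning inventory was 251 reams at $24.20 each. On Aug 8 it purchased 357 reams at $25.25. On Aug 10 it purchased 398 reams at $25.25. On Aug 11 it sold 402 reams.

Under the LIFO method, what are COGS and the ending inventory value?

Aug 11, 402 sold [LIFO — newest first]: 398 @ $25.25 + 4 @ $25.25 = $10,150.50
Ending inventory: 251 @ $24.20 + 353 @ $25.25 = $14,987.45

COGS = $10,150.50; ending inventory = $14,987.45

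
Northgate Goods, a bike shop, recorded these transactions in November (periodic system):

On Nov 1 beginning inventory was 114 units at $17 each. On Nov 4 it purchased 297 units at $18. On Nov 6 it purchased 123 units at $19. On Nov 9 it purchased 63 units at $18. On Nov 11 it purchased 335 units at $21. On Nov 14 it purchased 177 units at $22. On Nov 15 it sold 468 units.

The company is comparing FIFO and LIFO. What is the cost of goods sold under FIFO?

FIFO COGS: 114 @ $17 + 297 @ $18 + 57 @ $19 = $8,367
LIFO COGS: 177 @ $22 + 291 @ $21 = $10,005

COGS = $8,367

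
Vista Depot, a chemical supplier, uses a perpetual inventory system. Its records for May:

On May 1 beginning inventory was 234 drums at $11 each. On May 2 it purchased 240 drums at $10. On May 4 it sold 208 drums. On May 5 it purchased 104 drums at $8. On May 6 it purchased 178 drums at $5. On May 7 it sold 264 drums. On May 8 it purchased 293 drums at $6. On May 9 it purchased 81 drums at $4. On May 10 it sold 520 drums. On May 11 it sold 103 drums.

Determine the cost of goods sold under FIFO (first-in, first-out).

May 4, 208 sold [FIFO — oldest first]: 208 @ $11 = $2,288
May 7, 264 sold [FIFO — oldest first]: 26 @ $11 + 238 @ $10 = $2,666
May 10, 520 sold [FIFO — oldest first]: 2 @ $10 + 104 @ $8 + 178 @ $5 + 236 @ $6 = $3,158
May 11, 103 sold [FIFO — oldest first]: 57 @ $6 + 46 @ $4 = $526
Total COGS = $2,288 + $2,666 + $3,158 + $526 = $8,638
Ending inventory: 35 @ $4 = $140
Check: goods available $8,778 = COGS $8,638 + ending $140

COGS = $8,638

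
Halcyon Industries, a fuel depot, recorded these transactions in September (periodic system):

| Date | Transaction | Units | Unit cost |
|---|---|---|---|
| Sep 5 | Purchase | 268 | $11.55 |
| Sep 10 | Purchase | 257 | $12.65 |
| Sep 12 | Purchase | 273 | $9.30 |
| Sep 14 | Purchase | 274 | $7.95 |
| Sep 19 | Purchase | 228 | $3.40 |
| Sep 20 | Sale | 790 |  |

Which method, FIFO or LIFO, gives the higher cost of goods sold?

FIFO COGS: 268 @ $11.55 + 257 @ $12.65 + 265 @ $9.30 = $8,810.95
LIFO COGS: 228 @ $3.40 + 274 @ $7.95 + 273 @ $9.30 + 15 @ $12.65 = $5,682.15

FIFO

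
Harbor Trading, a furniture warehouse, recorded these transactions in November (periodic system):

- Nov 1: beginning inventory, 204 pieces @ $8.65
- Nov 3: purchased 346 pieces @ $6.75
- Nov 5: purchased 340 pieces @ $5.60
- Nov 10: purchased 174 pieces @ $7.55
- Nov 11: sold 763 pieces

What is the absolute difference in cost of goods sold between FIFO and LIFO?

FIFO COGS: 204 @ $8.65 + 346 @ $6.75 + 213 @ $5.60 = $5,292.90
LIFO COGS: 174 @ $7.55 + 340 @ $5.60 + 249 @ $6.75 = $4,898.45
Difference = |$5,292.90 − $4,898.45| = $394.45

$394.45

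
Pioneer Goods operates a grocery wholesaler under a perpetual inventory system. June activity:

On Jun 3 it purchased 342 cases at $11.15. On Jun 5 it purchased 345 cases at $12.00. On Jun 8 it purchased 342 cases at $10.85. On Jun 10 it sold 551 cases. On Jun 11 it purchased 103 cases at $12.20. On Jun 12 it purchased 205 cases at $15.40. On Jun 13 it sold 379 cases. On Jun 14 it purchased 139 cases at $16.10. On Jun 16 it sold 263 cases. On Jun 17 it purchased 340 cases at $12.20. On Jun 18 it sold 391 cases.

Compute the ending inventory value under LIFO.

Ending inventory = $2,586.80

Jun 10, 551 sold [LIFO — newest first]: 342 @ $10.85 + 209 @ $12.00 = $6,218.70
Jun 13, 379 sold [LIFO — newest first]: 205 @ $15.40 + 103 @ $12.20 + 71 @ $12.00 = $5,265.60
Jun 16, 263 sold [LIFO — newest first]: 139 @ $16.10 + 65 @ $12.00 + 59 @ $11.15 = $3,675.75
Jun 18, 391 sold [LIFO — newest first]: 340 @ $12.20 + 51 @ $11.15 = $4,716.65
Total COGS = $6,218.70 + $5,265.60 + $3,675.75 + $4,716.65 = $19,876.70
Ending inventory: 232 @ $11.15 = $2,586.80
Check: goods available $22,463.50 = COGS $19,876.70 + ending $2,586.80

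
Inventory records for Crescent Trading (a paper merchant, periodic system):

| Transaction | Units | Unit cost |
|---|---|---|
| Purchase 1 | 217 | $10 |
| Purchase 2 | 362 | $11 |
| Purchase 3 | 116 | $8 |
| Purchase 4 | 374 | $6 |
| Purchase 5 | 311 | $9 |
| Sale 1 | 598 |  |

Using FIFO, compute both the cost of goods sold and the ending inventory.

Sale 1 (598) [FIFO — oldest first]: 217 @ $10 + 362 @ $11 + 19 @ $8 = $6,304
Ending inventory: 97 @ $8 + 374 @ $6 + 311 @ $9 = $5,819

COGS = $6,304; ending inventory = $5,819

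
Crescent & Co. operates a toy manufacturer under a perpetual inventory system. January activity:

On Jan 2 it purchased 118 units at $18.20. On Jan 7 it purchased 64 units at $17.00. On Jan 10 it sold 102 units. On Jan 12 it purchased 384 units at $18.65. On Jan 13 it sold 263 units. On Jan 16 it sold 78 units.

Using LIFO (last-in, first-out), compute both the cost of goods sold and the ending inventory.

Jan 10, 102 sold [LIFO — newest first]: 64 @ $17.00 + 38 @ $18.20 = $1,779.60
Jan 13, 263 sold [LIFO — newest first]: 263 @ $18.65 = $4,904.95
Jan 16, 78 sold [LIFO — newest first]: 78 @ $18.65 = $1,454.70
Total COGS = $1,779.60 + $4,904.95 + $1,454.70 = $8,139.25
Ending inventory: 80 @ $18.20 + 43 @ $18.65 = $2,257.95

COGS = $8,139.25; ending inventory = $2,257.95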